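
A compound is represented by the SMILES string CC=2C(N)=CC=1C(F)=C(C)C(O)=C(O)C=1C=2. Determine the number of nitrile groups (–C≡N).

0

Scan the SMILES for the nitrile motif — none present.
Groups that are present: 2 hydroxyl, 1 primary amine.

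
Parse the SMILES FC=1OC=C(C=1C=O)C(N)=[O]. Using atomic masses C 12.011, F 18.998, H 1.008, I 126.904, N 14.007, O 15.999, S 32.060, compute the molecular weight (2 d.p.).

157.10 g/mol

First, the molecular formula is C6H4FNO3 (counting implicit H from valence).
  C: 6 × 12.011 = 72.066
  F: 1 × 18.998 = 18.998
  H: 4 × 1.008 = 4.032
  N: 1 × 14.007 = 14.007
  O: 3 × 15.999 = 47.997
Sum: 6×12.011 + 1×18.998 + 4×1.008 + 1×14.007 + 3×15.999 = 157.100 → 157.10 g/mol.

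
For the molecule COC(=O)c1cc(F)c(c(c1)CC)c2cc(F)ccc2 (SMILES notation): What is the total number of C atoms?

Count every carbon token in the SMILES (each C, including those in ring-closure positions and inside branches).
Carbon count: 16.

16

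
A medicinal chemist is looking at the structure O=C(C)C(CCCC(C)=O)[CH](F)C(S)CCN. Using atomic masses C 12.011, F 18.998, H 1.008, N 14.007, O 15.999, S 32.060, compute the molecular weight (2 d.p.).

263.37 g/mol

First, the molecular formula is C12H22FNO2S (counting implicit H from valence).
  C: 12 × 12.011 = 144.132
  F: 1 × 18.998 = 18.998
  H: 22 × 1.008 = 22.176
  N: 1 × 14.007 = 14.007
  O: 2 × 15.999 = 31.998
  S: 1 × 32.060 = 32.060
Sum: 12×12.011 + 1×18.998 + 22×1.008 + 1×14.007 + 2×15.999 + 1×32.060 = 263.371 → 263.37 g/mol.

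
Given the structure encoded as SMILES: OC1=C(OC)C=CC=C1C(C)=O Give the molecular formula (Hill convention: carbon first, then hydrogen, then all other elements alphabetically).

C9H10O3

Walk through each heavy atom and fill implicit hydrogens from standard valence (C 4, N 3, O 2, S 2, halogen 1):
  atom 1: O, bond orders sum to 1 (valence 2) → 1 H
  atom 2: C, bond orders sum to 4 (valence 4) → 0 H
  atom 3: C, bond orders sum to 4 (valence 4) → 0 H
  atom 4: O, bond orders sum to 2 (valence 2) → 0 H
  atom 5: C, bond orders sum to 1 (valence 4) → 3 H
  atom 6: C, bond orders sum to 3 (valence 4) → 1 H
  atom 7: C, bond orders sum to 3 (valence 4) → 1 H
  atom 8: C, bond orders sum to 3 (valence 4) → 1 H
  atom 9: C, bond orders sum to 4 (valence 4) → 0 H
  atom 10: C, bond orders sum to 4 (valence 4) → 0 H
  atom 11: C, bond orders sum to 1 (valence 4) → 3 H
  atom 12: O, bond orders sum to 2 (valence 2) → 0 H
Totals → C:9, H:10, O:3.
In Hill order: C9H10O3.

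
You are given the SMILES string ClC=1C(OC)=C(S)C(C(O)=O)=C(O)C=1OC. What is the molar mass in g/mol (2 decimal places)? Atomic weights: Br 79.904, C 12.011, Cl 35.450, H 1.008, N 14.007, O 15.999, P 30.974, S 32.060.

264.68 g/mol

First, the molecular formula is C9H9ClO5S (counting implicit H from valence).
  C: 9 × 12.011 = 108.099
  Cl: 1 × 35.450 = 35.450
  H: 9 × 1.008 = 9.072
  O: 5 × 15.999 = 79.995
  S: 1 × 32.060 = 32.060
Sum: 9×12.011 + 1×35.450 + 9×1.008 + 5×15.999 + 1×32.060 = 264.676 → 264.68 g/mol.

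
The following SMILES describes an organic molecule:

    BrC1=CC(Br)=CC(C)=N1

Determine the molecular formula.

C6H5Br2N

Walk through each heavy atom and fill implicit hydrogens from standard valence (C 4, N 3, O 2, S 2, halogen 1):
  atom 1: Br (halogen, monovalent) → 0 H
  atom 2: C, bond orders sum to 4 (valence 4) → 0 H
  atom 3: C, bond orders sum to 3 (valence 4) → 1 H
  atom 4: C, bond orders sum to 4 (valence 4) → 0 H
  atom 5: Br (halogen, monovalent) → 0 H
  atom 6: C, bond orders sum to 3 (valence 4) → 1 H
  atom 7: C, bond orders sum to 4 (valence 4) → 0 H
  atom 8: C, bond orders sum to 1 (valence 4) → 3 H
  atom 9: N, bond orders sum to 3 (valence 3) → 0 H
Totals → C:6, H:5, Br:2, N:1.
In Hill order: C6H5Br2N.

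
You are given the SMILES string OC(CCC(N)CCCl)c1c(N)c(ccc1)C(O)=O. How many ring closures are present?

1

In SMILES, each pair of matching ring-closure digits denotes one ring-closing bond; the number of such bonds equals the number of independent rings.
Ring-closure bonds here: 1.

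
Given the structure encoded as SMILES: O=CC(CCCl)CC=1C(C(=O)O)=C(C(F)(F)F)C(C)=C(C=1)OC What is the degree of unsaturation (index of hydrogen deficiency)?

6

Molecular formula: C15H16ClF3O4.
DoU = (2C + 2 + N − H − X) / 2, where X is the halogen count and O/S are ignored.
    = (2·15 + 2 + 0 − 16 − 4) / 2 = 12 / 2 = 6.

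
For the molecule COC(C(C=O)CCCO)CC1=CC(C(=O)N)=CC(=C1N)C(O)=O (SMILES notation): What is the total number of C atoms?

16

Count every carbon token in the SMILES (each C, including those in ring-closure positions and inside branches).
Carbon count: 16.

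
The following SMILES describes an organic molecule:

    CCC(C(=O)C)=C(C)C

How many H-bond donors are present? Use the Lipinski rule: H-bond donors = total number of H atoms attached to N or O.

0

Donors: find every N or O and count the H atoms it carries.
  atom 5 (O): bond orders sum to 2 → 0 H
Lipinski HBD = 0.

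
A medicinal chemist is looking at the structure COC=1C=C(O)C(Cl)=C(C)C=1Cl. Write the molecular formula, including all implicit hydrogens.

C8H8Cl2O2

Walk through each heavy atom and fill implicit hydrogens from standard valence (C 4, N 3, O 2, S 2, halogen 1):
  atom 1: C, bond orders sum to 1 (valence 4) → 3 H
  atom 2: O, bond orders sum to 2 (valence 2) → 0 H
  atom 3: C, bond orders sum to 4 (valence 4) → 0 H
  atom 4: C, bond orders sum to 3 (valence 4) → 1 H
  atom 5: C, bond orders sum to 4 (valence 4) → 0 H
  atom 6: O, bond orders sum to 1 (valence 2) → 1 H
  atom 7: C, bond orders sum to 4 (valence 4) → 0 H
  atom 8: Cl (halogen, monovalent) → 0 H
  atom 9: C, bond orders sum to 4 (valence 4) → 0 H
  atom 10: C, bond orders sum to 1 (valence 4) → 3 H
  atom 11: C, bond orders sum to 4 (valence 4) → 0 H
  atom 12: Cl (halogen, monovalent) → 0 H
Totals → C:8, H:8, Cl:2, O:2.
In Hill order: C8H8Cl2O2.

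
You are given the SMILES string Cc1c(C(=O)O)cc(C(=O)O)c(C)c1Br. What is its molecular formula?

C10H9BrO4

Walk through each heavy atom and fill implicit hydrogens from standard valence (C 4, N 3, O 2, S 2, halogen 1); for lowercase aromatic atoms, an aromatic c carries 1 H when it has two neighbours and 0 H with three, and aromatic n carries 0 H:
  atom 1: C, bond orders sum to 1 (valence 4) → 3 H
  atom 2: aromatic c, 3 neighbours → 0 H
  atom 3: aromatic c, 3 neighbours → 0 H
  atom 4: C, bond orders sum to 4 (valence 4) → 0 H
  atom 5: O, bond orders sum to 2 (valence 2) → 0 H
  atom 6: O, bond orders sum to 1 (valence 2) → 1 H
  atom 7: aromatic c, 2 neighbours → 1 H
  atom 8: aromatic c, 3 neighbours → 0 H
  atom 9: C, bond orders sum to 4 (valence 4) → 0 H
  atom 10: O, bond orders sum to 2 (valence 2) → 0 H
  atom 11: O, bond orders sum to 1 (valence 2) → 1 H
  atom 12: aromatic c, 3 neighbours → 0 H
  atom 13: C, bond orders sum to 1 (valence 4) → 3 H
  atom 14: aromatic c, 3 neighbours → 0 H
  atom 15: Br (halogen, monovalent) → 0 H
Totals → C:10, H:9, Br:1, O:4.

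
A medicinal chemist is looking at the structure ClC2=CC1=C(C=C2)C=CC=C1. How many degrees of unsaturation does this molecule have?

7

Molecular formula: C10H7Cl.
DoU = (2C + 2 + N − H − X) / 2, where X is the halogen count and O/S are ignored.
    = (2·10 + 2 + 0 − 7 − 1) / 2 = 14 / 2 = 7.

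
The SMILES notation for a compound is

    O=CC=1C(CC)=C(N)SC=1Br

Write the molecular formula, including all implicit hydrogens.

Walk through each heavy atom and fill implicit hydrogens from standard valence (C 4, N 3, O 2, S 2, halogen 1):
  atom 1: O, bond orders sum to 2 (valence 2) → 0 H
  atom 2: C, bond orders sum to 3 (valence 4) → 1 H
  atom 3: C, bond orders sum to 4 (valence 4) → 0 H
  atom 4: C, bond orders sum to 4 (valence 4) → 0 H
  atom 5: C, bond orders sum to 2 (valence 4) → 2 H
  atom 6: C, bond orders sum to 1 (valence 4) → 3 H
  atom 7: C, bond orders sum to 4 (valence 4) → 0 H
  atom 8: N, bond orders sum to 1 (valence 3) → 2 H
  atom 9: S, bond orders sum to 2 (valence 2) → 0 H
  atom 10: C, bond orders sum to 4 (valence 4) → 0 H
  atom 11: Br (halogen, monovalent) → 0 H
Totals → C:7, H:8, Br:1, N:1, O:1, S:1.

C7H8BrNOS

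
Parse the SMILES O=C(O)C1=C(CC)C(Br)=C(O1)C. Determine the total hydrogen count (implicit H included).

9

Walk through each heavy atom and fill implicit hydrogens from standard valence (C 4, N 3, O 2, S 2, halogen 1):
  atom 1: O, bond orders sum to 2 (valence 2) → 0 H
  atom 2: C, bond orders sum to 4 (valence 4) → 0 H
  atom 3: O, bond orders sum to 1 (valence 2) → 1 H
  atom 4: C, bond orders sum to 4 (valence 4) → 0 H
  atom 5: C, bond orders sum to 4 (valence 4) → 0 H
  atom 6: C, bond orders sum to 2 (valence 4) → 2 H
  atom 7: C, bond orders sum to 1 (valence 4) → 3 H
  atom 8: C, bond orders sum to 4 (valence 4) → 0 H
  atom 9: Br (halogen, monovalent) → 0 H
  atom 10: C, bond orders sum to 4 (valence 4) → 0 H
  atom 11: O, bond orders sum to 2 (valence 2) → 0 H
  atom 12: C, bond orders sum to 1 (valence 4) → 3 H
Total hydrogens: 9.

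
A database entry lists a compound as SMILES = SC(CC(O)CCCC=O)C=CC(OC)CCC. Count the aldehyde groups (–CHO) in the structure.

The aldehyde motif appears at heavy-atom position 9 in the SMILES.
Other groups present: 1 alkene, 1 ether, 1 hydroxyl, 1 thiol.
Aldehyde count: 1.

1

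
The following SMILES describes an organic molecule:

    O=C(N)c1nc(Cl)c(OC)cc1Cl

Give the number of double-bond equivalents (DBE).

Molecular formula: C7H6Cl2N2O2.
DoU = (2C + 2 + N − H − X) / 2, where X is the halogen count and O/S are ignored.
    = (2·7 + 2 + 2 − 6 − 2) / 2 = 10 / 2 = 5.

5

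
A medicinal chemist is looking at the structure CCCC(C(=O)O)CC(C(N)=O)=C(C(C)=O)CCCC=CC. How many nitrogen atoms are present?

Scan the SMILES for N atoms (remember two-letter symbols like Cl and Br are single atoms).
Nitrogen count: 1.

1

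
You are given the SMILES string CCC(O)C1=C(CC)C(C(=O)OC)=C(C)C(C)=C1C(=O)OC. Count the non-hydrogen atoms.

22

Every atom symbol written in the SMILES (organic subset) is one heavy atom; implicit H are not written.
Heavy atoms by element → C:17, O:5.
Total: 22.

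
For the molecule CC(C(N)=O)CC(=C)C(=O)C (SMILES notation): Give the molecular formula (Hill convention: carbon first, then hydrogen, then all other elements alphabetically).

Walk through each heavy atom and fill implicit hydrogens from standard valence (C 4, N 3, O 2, S 2, halogen 1):
  atom 1: C, bond orders sum to 1 (valence 4) → 3 H
  atom 2: C, bond orders sum to 3 (valence 4) → 1 H
  atom 3: C, bond orders sum to 4 (valence 4) → 0 H
  atom 4: N, bond orders sum to 1 (valence 3) → 2 H
  atom 5: O, bond orders sum to 2 (valence 2) → 0 H
  atom 6: C, bond orders sum to 2 (valence 4) → 2 H
  atom 7: C, bond orders sum to 4 (valence 4) → 0 H
  atom 8: C, bond orders sum to 2 (valence 4) → 2 H
  atom 9: C, bond orders sum to 4 (valence 4) → 0 H
  atom 10: O, bond orders sum to 2 (valence 2) → 0 H
  atom 11: C, bond orders sum to 1 (valence 4) → 3 H
Totals → C:8, H:13, N:1, O:2.
In Hill order: C8H13NO2.

C8H13NO2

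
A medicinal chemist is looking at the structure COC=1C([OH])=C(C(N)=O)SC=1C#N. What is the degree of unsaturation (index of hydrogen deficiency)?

Degree of unsaturation = (number of rings) + (number of π bonds).
Ring closures in the SMILES: 1.
π bonds: 3 double bonds (each 1 DoU), 1 triple bond (each 2 DoU) → 5 DoU from unsaturation.
Total DoU = 1 + 5 = 6.

6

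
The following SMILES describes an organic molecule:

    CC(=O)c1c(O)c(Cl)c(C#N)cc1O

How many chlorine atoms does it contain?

Scan the SMILES for Cl atoms (remember two-letter symbols like Cl and Br are single atoms).
Chlorine count: 1.

1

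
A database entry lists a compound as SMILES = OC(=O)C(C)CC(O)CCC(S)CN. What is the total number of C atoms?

Count every carbon token in the SMILES (each C, including those in ring-closure positions and inside branches).
Carbon count: 9.

9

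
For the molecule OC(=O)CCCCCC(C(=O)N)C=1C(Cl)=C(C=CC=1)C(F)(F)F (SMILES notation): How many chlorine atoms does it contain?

1

Scan the SMILES for Cl atoms (remember two-letter symbols like Cl and Br are single atoms).
Chlorine count: 1.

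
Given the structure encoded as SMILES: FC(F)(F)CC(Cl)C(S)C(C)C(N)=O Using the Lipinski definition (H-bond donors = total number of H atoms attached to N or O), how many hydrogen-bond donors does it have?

Donors: find every N or O and count the H atoms it carries.
  atom 13 (N): bond orders sum to 1 → 2 H
  atom 14 (O): bond orders sum to 2 → 0 H
Lipinski HBD = 2.

2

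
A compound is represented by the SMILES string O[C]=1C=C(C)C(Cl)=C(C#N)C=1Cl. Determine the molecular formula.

C8H5Cl2NO

Walk through each heavy atom and fill implicit hydrogens from standard valence (C 4, N 3, O 2, S 2, halogen 1):
  atom 1: O, bond orders sum to 1 (valence 2) → 1 H
  atom 2: C with explicit H count 0
  atom 3: C, bond orders sum to 3 (valence 4) → 1 H
  atom 4: C, bond orders sum to 4 (valence 4) → 0 H
  atom 5: C, bond orders sum to 1 (valence 4) → 3 H
  atom 6: C, bond orders sum to 4 (valence 4) → 0 H
  atom 7: Cl (halogen, monovalent) → 0 H
  atom 8: C, bond orders sum to 4 (valence 4) → 0 H
  atom 9: C, bond orders sum to 4 (valence 4) → 0 H
  atom 10: N, bond orders sum to 3 (valence 3) → 0 H
  atom 11: C, bond orders sum to 4 (valence 4) → 0 H
  atom 12: Cl (halogen, monovalent) → 0 H
Totals → C:8, H:5, Cl:2, N:1, O:1.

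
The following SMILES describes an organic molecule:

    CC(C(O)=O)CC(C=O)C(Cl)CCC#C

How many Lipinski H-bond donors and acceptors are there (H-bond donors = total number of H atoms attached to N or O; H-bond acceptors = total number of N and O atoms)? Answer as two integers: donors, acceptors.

Donors: find every N or O and count the H atoms it carries.
  atom 4 (O): bond orders sum to 1 → 1 H
  atom 5 (O): bond orders sum to 2 → 0 H
  atom 9 (O): bond orders sum to 2 → 0 H
Lipinski HBD = 1.
Acceptors: N atoms = 0, O atoms = 3 → HBA = 3.

1, 3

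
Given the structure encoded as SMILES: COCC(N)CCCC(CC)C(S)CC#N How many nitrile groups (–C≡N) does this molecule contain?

1

The nitrile motif appears at heavy-atom position 15 in the SMILES.
Other groups present: 1 ether, 1 primary amine, 1 thiol.
Nitrile count: 1.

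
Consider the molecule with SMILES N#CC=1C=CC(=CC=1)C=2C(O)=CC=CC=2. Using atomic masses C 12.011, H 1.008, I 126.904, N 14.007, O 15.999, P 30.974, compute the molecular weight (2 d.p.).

First, the molecular formula is C13H9NO (counting implicit H from valence).
  C: 13 × 12.011 = 156.143
  H: 9 × 1.008 = 9.072
  N: 1 × 14.007 = 14.007
  O: 1 × 15.999 = 15.999
Sum: 13×12.011 + 9×1.008 + 1×14.007 + 1×15.999 = 195.221 → 195.22 g/mol.

195.22 g/mol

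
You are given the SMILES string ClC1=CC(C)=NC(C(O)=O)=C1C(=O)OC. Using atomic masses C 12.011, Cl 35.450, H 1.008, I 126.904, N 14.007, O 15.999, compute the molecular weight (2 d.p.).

229.62 g/mol

First, the molecular formula is C9H8ClNO4 (counting implicit H from valence).
  C: 9 × 12.011 = 108.099
  Cl: 1 × 35.450 = 35.450
  H: 8 × 1.008 = 8.064
  N: 1 × 14.007 = 14.007
  O: 4 × 15.999 = 63.996
Sum: 9×12.011 + 1×35.450 + 8×1.008 + 1×14.007 + 4×15.999 = 229.616 → 229.62 g/mol.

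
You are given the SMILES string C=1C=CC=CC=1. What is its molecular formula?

Walk through each heavy atom and fill implicit hydrogens from standard valence (C 4, N 3, O 2, S 2, halogen 1):
  atom 1: C, bond orders sum to 3 (valence 4) → 1 H
  atom 2: C, bond orders sum to 3 (valence 4) → 1 H
  atom 3: C, bond orders sum to 3 (valence 4) → 1 H
  atom 4: C, bond orders sum to 3 (valence 4) → 1 H
  atom 5: C, bond orders sum to 3 (valence 4) → 1 H
  atom 6: C, bond orders sum to 3 (valence 4) → 1 H
Totals → C:6, H:6.
In Hill order: C6H6.

C6H6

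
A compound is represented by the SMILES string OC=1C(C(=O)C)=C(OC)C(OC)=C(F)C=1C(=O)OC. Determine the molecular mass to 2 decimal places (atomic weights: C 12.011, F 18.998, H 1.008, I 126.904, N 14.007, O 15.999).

First, the molecular formula is C12H13FO6 (counting implicit H from valence).
  C: 12 × 12.011 = 144.132
  F: 1 × 18.998 = 18.998
  H: 13 × 1.008 = 13.104
  O: 6 × 15.999 = 95.994
Sum: 12×12.011 + 1×18.998 + 13×1.008 + 6×15.999 = 272.228 → 272.23 g/mol.

272.23 g/mol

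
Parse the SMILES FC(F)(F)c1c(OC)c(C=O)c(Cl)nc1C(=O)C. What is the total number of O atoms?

3

Scan the SMILES for O atoms (remember two-letter symbols like Cl and Br are single atoms).
Oxygen count: 3.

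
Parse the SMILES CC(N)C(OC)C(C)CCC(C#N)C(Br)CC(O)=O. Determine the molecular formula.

Walk through each heavy atom and fill implicit hydrogens from standard valence (C 4, N 3, O 2, S 2, halogen 1):
  atom 1: C, bond orders sum to 1 (valence 4) → 3 H
  atom 2: C, bond orders sum to 3 (valence 4) → 1 H
  atom 3: N, bond orders sum to 1 (valence 3) → 2 H
  atom 4: C, bond orders sum to 3 (valence 4) → 1 H
  atom 5: O, bond orders sum to 2 (valence 2) → 0 H
  atom 6: C, bond orders sum to 1 (valence 4) → 3 H
  atom 7: C, bond orders sum to 3 (valence 4) → 1 H
  atom 8: C, bond orders sum to 1 (valence 4) → 3 H
  atom 9: C, bond orders sum to 2 (valence 4) → 2 H
  atom 10: C, bond orders sum to 2 (valence 4) → 2 H
  atom 11: C, bond orders sum to 3 (valence 4) → 1 H
  atom 12: C, bond orders sum to 4 (valence 4) → 0 H
  atom 13: N, bond orders sum to 3 (valence 3) → 0 H
  atom 14: C, bond orders sum to 3 (valence 4) → 1 H
  atom 15: Br (halogen, monovalent) → 0 H
  atom 16: C, bond orders sum to 2 (valence 4) → 2 H
  atom 17: C, bond orders sum to 4 (valence 4) → 0 H
  atom 18: O, bond orders sum to 1 (valence 2) → 1 H
  atom 19: O, bond orders sum to 2 (valence 2) → 0 H
Totals → C:13, H:23, Br:1, N:2, O:3.

C13H23BrN2O3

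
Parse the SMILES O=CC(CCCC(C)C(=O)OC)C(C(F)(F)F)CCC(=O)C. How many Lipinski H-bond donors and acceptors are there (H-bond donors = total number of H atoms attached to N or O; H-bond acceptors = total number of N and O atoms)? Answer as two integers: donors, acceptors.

0, 4

Donors: find every N or O and count the H atoms it carries.
  atom 1 (O): bond orders sum to 2 → 0 H
  atom 10 (O): bond orders sum to 2 → 0 H
  atom 11 (O): bond orders sum to 2 → 0 H
  atom 21 (O): bond orders sum to 2 → 0 H
Lipinski HBD = 0.
Acceptors: N atoms = 0, O atoms = 4 → HBA = 4.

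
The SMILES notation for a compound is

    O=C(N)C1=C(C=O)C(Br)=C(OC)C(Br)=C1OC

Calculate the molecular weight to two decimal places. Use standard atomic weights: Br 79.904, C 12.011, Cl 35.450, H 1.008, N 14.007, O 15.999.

366.99 g/mol

First, the molecular formula is C10H9Br2NO4 (counting implicit H from valence).
  Br: 2 × 79.904 = 159.808
  C: 10 × 12.011 = 120.110
  H: 9 × 1.008 = 9.072
  N: 1 × 14.007 = 14.007
  O: 4 × 15.999 = 63.996
Sum: 2×79.904 + 10×12.011 + 9×1.008 + 1×14.007 + 4×15.999 = 366.993 → 366.99 g/mol.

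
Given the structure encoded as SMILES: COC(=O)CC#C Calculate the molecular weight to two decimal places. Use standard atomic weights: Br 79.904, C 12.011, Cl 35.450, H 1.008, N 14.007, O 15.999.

98.10 g/mol

First, the molecular formula is C5H6O2 (counting implicit H from valence).
  C: 5 × 12.011 = 60.055
  H: 6 × 1.008 = 6.048
  O: 2 × 15.999 = 31.998
Sum: 5×12.011 + 6×1.008 + 2×15.999 = 98.101 → 98.10 g/mol.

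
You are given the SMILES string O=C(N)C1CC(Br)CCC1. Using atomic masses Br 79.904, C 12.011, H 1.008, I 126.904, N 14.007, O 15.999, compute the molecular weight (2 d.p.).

First, the molecular formula is C7H12BrNO (counting implicit H from valence).
  Br: 1 × 79.904 = 79.904
  C: 7 × 12.011 = 84.077
  H: 12 × 1.008 = 12.096
  N: 1 × 14.007 = 14.007
  O: 1 × 15.999 = 15.999
Sum: 1×79.904 + 7×12.011 + 12×1.008 + 1×14.007 + 1×15.999 = 206.083 → 206.08 g/mol.

206.08 g/mol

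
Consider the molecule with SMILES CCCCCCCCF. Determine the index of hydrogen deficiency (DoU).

Degree of unsaturation = (number of rings) + (number of π bonds).
Ring closures in the SMILES: 0.
π bonds: none → 0 DoU from unsaturation.
Total DoU = 0 + 0 = 0.

0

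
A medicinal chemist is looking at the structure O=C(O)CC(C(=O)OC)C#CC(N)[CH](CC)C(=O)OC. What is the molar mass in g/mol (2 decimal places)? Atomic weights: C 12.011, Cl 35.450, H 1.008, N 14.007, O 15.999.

First, the molecular formula is C13H19NO6 (counting implicit H from valence).
  C: 13 × 12.011 = 156.143
  H: 19 × 1.008 = 19.152
  N: 1 × 14.007 = 14.007
  O: 6 × 15.999 = 95.994
Sum: 13×12.011 + 19×1.008 + 1×14.007 + 6×15.999 = 285.296 → 285.30 g/mol.

285.30 g/mol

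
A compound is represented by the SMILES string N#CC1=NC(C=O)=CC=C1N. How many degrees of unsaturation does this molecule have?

Degree of unsaturation = (number of rings) + (number of π bonds).
Ring closures in the SMILES: 1.
π bonds: 4 double bonds (each 1 DoU), 1 triple bond (each 2 DoU) → 6 DoU from unsaturation.
Total DoU = 1 + 6 = 7.

7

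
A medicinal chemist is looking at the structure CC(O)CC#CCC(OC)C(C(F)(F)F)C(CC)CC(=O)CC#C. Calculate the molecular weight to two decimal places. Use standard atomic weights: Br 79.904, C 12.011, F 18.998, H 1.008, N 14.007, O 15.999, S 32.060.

First, the molecular formula is C18H25F3O3 (counting implicit H from valence).
  C: 18 × 12.011 = 216.198
  F: 3 × 18.998 = 56.994
  H: 25 × 1.008 = 25.200
  O: 3 × 15.999 = 47.997
Sum: 18×12.011 + 3×18.998 + 25×1.008 + 3×15.999 = 346.389 → 346.39 g/mol.

346.39 g/mol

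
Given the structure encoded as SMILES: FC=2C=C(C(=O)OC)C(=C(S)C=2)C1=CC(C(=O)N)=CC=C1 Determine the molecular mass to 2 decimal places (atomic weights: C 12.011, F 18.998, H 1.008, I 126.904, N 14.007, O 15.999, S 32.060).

First, the molecular formula is C15H12FNO3S (counting implicit H from valence).
  C: 15 × 12.011 = 180.165
  F: 1 × 18.998 = 18.998
  H: 12 × 1.008 = 12.096
  N: 1 × 14.007 = 14.007
  O: 3 × 15.999 = 47.997
  S: 1 × 32.060 = 32.060
Sum: 15×12.011 + 1×18.998 + 12×1.008 + 1×14.007 + 3×15.999 + 1×32.060 = 305.323 → 305.32 g/mol.

305.32 g/mol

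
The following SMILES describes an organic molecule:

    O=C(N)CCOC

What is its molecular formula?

C4H9NO2

Walk through each heavy atom and fill implicit hydrogens from standard valence (C 4, N 3, O 2, S 2, halogen 1):
  atom 1: O, bond orders sum to 2 (valence 2) → 0 H
  atom 2: C, bond orders sum to 4 (valence 4) → 0 H
  atom 3: N, bond orders sum to 1 (valence 3) → 2 H
  atom 4: C, bond orders sum to 2 (valence 4) → 2 H
  atom 5: C, bond orders sum to 2 (valence 4) → 2 H
  atom 6: O, bond orders sum to 2 (valence 2) → 0 H
  atom 7: C, bond orders sum to 1 (valence 4) → 3 H
Totals → C:4, H:9, N:1, O:2.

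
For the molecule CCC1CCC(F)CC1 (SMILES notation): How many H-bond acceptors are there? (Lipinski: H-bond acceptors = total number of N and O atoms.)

N atoms: 0; O atoms: 0.
Lipinski HBA = 0 + 0 = 0.

0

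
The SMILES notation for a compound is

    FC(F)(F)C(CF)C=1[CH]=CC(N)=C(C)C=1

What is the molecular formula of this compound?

C10H11F4N

Walk through each heavy atom and fill implicit hydrogens from standard valence (C 4, N 3, O 2, S 2, halogen 1):
  atom 1: F (halogen, monovalent) → 0 H
  atom 2: C, bond orders sum to 4 (valence 4) → 0 H
  atom 3: F (halogen, monovalent) → 0 H
  atom 4: F (halogen, monovalent) → 0 H
  atom 5: C, bond orders sum to 3 (valence 4) → 1 H
  atom 6: C, bond orders sum to 2 (valence 4) → 2 H
  atom 7: F (halogen, monovalent) → 0 H
  atom 8: C, bond orders sum to 4 (valence 4) → 0 H
  atom 9: C with explicit H count 1
  atom 10: C, bond orders sum to 3 (valence 4) → 1 H
  atom 11: C, bond orders sum to 4 (valence 4) → 0 H
  atom 12: N, bond orders sum to 1 (valence 3) → 2 H
  atom 13: C, bond orders sum to 4 (valence 4) → 0 H
  atom 14: C, bond orders sum to 1 (valence 4) → 3 H
  atom 15: C, bond orders sum to 3 (valence 4) → 1 H
Totals → C:10, H:11, F:4, N:1.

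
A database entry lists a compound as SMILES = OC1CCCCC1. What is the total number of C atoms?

Count every carbon token in the SMILES (each C, including those in ring-closure positions and inside branches).
Carbon count: 6.

6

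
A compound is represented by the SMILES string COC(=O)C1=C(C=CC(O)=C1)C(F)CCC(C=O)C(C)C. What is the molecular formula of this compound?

Walk through each heavy atom and fill implicit hydrogens from standard valence (C 4, N 3, O 2, S 2, halogen 1):
  atom 1: C, bond orders sum to 1 (valence 4) → 3 H
  atom 2: O, bond orders sum to 2 (valence 2) → 0 H
  atom 3: C, bond orders sum to 4 (valence 4) → 0 H
  atom 4: O, bond orders sum to 2 (valence 2) → 0 H
  atom 5: C, bond orders sum to 4 (valence 4) → 0 H
  atom 6: C, bond orders sum to 4 (valence 4) → 0 H
  atom 7: C, bond orders sum to 3 (valence 4) → 1 H
  atom 8: C, bond orders sum to 3 (valence 4) → 1 H
  atom 9: C, bond orders sum to 4 (valence 4) → 0 H
  atom 10: O, bond orders sum to 1 (valence 2) → 1 H
  atom 11: C, bond orders sum to 3 (valence 4) → 1 H
  atom 12: C, bond orders sum to 3 (valence 4) → 1 H
  atom 13: F (halogen, monovalent) → 0 H
  atom 14: C, bond orders sum to 2 (valence 4) → 2 H
  atom 15: C, bond orders sum to 2 (valence 4) → 2 H
  atom 16: C, bond orders sum to 3 (valence 4) → 1 H
  atom 17: C, bond orders sum to 3 (valence 4) → 1 H
  atom 18: O, bond orders sum to 2 (valence 2) → 0 H
  atom 19: C, bond orders sum to 3 (valence 4) → 1 H
  atom 20: C, bond orders sum to 1 (valence 4) → 3 H
  atom 21: C, bond orders sum to 1 (valence 4) → 3 H
Totals → C:16, H:21, F:1, O:4.
In Hill order: C16H21FO4.

C16H21FO4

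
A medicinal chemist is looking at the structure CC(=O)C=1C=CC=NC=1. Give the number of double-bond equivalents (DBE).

5

Molecular formula: C7H7NO.
DoU = (2C + 2 + N − H − X) / 2, where X is the halogen count and O/S are ignored.
    = (2·7 + 2 + 1 − 7 − 0) / 2 = 10 / 2 = 5.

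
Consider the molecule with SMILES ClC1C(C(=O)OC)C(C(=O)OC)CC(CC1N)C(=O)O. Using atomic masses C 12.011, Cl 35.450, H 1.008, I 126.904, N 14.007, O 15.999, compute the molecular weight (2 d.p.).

First, the molecular formula is C12H18ClNO6 (counting implicit H from valence).
  C: 12 × 12.011 = 144.132
  Cl: 1 × 35.450 = 35.450
  H: 18 × 1.008 = 18.144
  N: 1 × 14.007 = 14.007
  O: 6 × 15.999 = 95.994
Sum: 12×12.011 + 1×35.450 + 18×1.008 + 1×14.007 + 6×15.999 = 307.727 → 307.73 g/mol.

307.73 g/mol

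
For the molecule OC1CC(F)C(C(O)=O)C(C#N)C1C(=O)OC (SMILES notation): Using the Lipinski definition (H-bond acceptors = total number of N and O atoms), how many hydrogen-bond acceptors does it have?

N atoms: 1; O atoms: 5.
Lipinski HBA = 1 + 5 = 6.

6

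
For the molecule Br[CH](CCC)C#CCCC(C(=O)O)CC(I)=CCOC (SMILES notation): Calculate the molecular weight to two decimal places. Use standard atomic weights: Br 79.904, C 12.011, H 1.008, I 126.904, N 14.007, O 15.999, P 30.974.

First, the molecular formula is C15H22BrIO3 (counting implicit H from valence).
  Br: 1 × 79.904 = 79.904
  C: 15 × 12.011 = 180.165
  H: 22 × 1.008 = 22.176
  I: 1 × 126.904 = 126.904
  O: 3 × 15.999 = 47.997
Sum: 1×79.904 + 15×12.011 + 22×1.008 + 1×126.904 + 3×15.999 = 457.146 → 457.15 g/mol.

457.15 g/mol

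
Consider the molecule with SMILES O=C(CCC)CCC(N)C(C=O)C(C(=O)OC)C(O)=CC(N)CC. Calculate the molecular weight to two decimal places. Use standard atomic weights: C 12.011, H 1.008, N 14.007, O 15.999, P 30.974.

342.44 g/mol

First, the molecular formula is C17H30N2O5 (counting implicit H from valence).
  C: 17 × 12.011 = 204.187
  H: 30 × 1.008 = 30.240
  N: 2 × 14.007 = 28.014
  O: 5 × 15.999 = 79.995
Sum: 17×12.011 + 30×1.008 + 2×14.007 + 5×15.999 = 342.436 → 342.44 g/mol.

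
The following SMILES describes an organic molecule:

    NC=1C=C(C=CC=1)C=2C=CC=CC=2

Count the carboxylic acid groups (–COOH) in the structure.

0

Scan the SMILES for the carboxylic acid motif — none present.
Groups that are present: 1 primary amine.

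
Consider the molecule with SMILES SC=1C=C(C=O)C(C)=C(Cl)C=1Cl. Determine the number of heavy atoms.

12

Every atom symbol written in the SMILES (organic subset) is one heavy atom; implicit H are not written.
Heavy atoms by element → C:8, Cl:2, O:1, S:1.
Total: 12.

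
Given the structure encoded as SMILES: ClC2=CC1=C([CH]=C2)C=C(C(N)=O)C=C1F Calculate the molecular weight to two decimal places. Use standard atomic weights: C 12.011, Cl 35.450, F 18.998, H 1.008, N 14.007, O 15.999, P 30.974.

223.63 g/mol

First, the molecular formula is C11H7ClFNO (counting implicit H from valence).
  C: 11 × 12.011 = 132.121
  Cl: 1 × 35.450 = 35.450
  F: 1 × 18.998 = 18.998
  H: 7 × 1.008 = 7.056
  N: 1 × 14.007 = 14.007
  O: 1 × 15.999 = 15.999
Sum: 11×12.011 + 1×35.450 + 1×18.998 + 7×1.008 + 1×14.007 + 1×15.999 = 223.631 → 223.63 g/mol.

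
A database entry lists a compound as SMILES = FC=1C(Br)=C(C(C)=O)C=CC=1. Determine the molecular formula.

C8H6BrFO

Walk through each heavy atom and fill implicit hydrogens from standard valence (C 4, N 3, O 2, S 2, halogen 1):
  atom 1: F (halogen, monovalent) → 0 H
  atom 2: C, bond orders sum to 4 (valence 4) → 0 H
  atom 3: C, bond orders sum to 4 (valence 4) → 0 H
  atom 4: Br (halogen, monovalent) → 0 H
  atom 5: C, bond orders sum to 4 (valence 4) → 0 H
  atom 6: C, bond orders sum to 4 (valence 4) → 0 H
  atom 7: C, bond orders sum to 1 (valence 4) → 3 H
  atom 8: O, bond orders sum to 2 (valence 2) → 0 H
  atom 9: C, bond orders sum to 3 (valence 4) → 1 H
  atom 10: C, bond orders sum to 3 (valence 4) → 1 H
  atom 11: C, bond orders sum to 3 (valence 4) → 1 H
Totals → C:8, H:6, Br:1, F:1, O:1.
In Hill order: C8H6BrFO.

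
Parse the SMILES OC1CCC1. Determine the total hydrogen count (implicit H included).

Walk through each heavy atom and fill implicit hydrogens from standard valence (C 4, N 3, O 2, S 2, halogen 1):
  atom 1: O, bond orders sum to 1 (valence 2) → 1 H
  atom 2: C, bond orders sum to 3 (valence 4) → 1 H
  atom 3: C, bond orders sum to 2 (valence 4) → 2 H
  atom 4: C, bond orders sum to 2 (valence 4) → 2 H
  atom 5: C, bond orders sum to 2 (valence 4) → 2 H
Total hydrogens: 8.

8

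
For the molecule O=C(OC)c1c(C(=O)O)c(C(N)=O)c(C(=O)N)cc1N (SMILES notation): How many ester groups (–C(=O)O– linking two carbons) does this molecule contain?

The ester motif appears at heavy-atom position 2 in the SMILES.
Other groups present: 2 amide, 1 carboxylic acid, 1 primary amine.
Ester count: 1.

1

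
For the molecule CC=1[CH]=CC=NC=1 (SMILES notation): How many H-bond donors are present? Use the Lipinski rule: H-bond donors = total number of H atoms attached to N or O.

Donors: find every N or O and count the H atoms it carries.
  atom 6 (N): bond orders sum to 3 → 0 H
Lipinski HBD = 0.

0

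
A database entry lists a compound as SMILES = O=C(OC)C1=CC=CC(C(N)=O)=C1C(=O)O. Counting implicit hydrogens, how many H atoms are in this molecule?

Walk through each heavy atom and fill implicit hydrogens from standard valence (C 4, N 3, O 2, S 2, halogen 1):
  atom 1: O, bond orders sum to 2 (valence 2) → 0 H
  atom 2: C, bond orders sum to 4 (valence 4) → 0 H
  atom 3: O, bond orders sum to 2 (valence 2) → 0 H
  atom 4: C, bond orders sum to 1 (valence 4) → 3 H
  atom 5: C, bond orders sum to 4 (valence 4) → 0 H
  atom 6: C, bond orders sum to 3 (valence 4) → 1 H
  atom 7: C, bond orders sum to 3 (valence 4) → 1 H
  atom 8: C, bond orders sum to 3 (valence 4) → 1 H
  atom 9: C, bond orders sum to 4 (valence 4) → 0 H
  atom 10: C, bond orders sum to 4 (valence 4) → 0 H
  atom 11: N, bond orders sum to 1 (valence 3) → 2 H
  atom 12: O, bond orders sum to 2 (valence 2) → 0 H
  atom 13: C, bond orders sum to 4 (valence 4) → 0 H
  atom 14: C, bond orders sum to 4 (valence 4) → 0 H
  atom 15: O, bond orders sum to 2 (valence 2) → 0 H
  atom 16: O, bond orders sum to 1 (valence 2) → 1 H
Total hydrogens: 9.

9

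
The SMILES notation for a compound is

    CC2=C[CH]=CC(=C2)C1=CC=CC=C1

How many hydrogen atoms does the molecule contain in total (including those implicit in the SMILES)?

Walk through each heavy atom and fill implicit hydrogens from standard valence (C 4, N 3, O 2, S 2, halogen 1):
  atom 1: C, bond orders sum to 1 (valence 4) → 3 H
  atom 2: C, bond orders sum to 4 (valence 4) → 0 H
  atom 3: C, bond orders sum to 3 (valence 4) → 1 H
  atom 4: C with explicit H count 1
  atom 5: C, bond orders sum to 3 (valence 4) → 1 H
  atom 6: C, bond orders sum to 4 (valence 4) → 0 H
  atom 7: C, bond orders sum to 3 (valence 4) → 1 H
  atom 8: C, bond orders sum to 4 (valence 4) → 0 H
  atom 9: C, bond orders sum to 3 (valence 4) → 1 H
  atom 10: C, bond orders sum to 3 (valence 4) → 1 H
  atom 11: C, bond orders sum to 3 (valence 4) → 1 H
  atom 12: C, bond orders sum to 3 (valence 4) → 1 H
  atom 13: C, bond orders sum to 3 (valence 4) → 1 H
Total hydrogens: 12.

12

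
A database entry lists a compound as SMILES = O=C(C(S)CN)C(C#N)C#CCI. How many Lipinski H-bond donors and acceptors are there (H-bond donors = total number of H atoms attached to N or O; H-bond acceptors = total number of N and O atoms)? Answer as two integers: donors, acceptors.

2, 3

Donors: find every N or O and count the H atoms it carries.
  atom 1 (O): bond orders sum to 2 → 0 H
  atom 6 (N): bond orders sum to 1 → 2 H
  atom 9 (N): bond orders sum to 3 → 0 H
Lipinski HBD = 2.
Acceptors: N atoms = 2, O atoms = 1 → HBA = 3.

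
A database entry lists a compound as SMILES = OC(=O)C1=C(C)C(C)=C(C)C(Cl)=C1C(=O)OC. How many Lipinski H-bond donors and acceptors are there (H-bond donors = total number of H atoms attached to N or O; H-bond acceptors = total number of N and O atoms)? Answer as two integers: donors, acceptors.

Donors: find every N or O and count the H atoms it carries.
  atom 1 (O): bond orders sum to 1 → 1 H
  atom 3 (O): bond orders sum to 2 → 0 H
  atom 15 (O): bond orders sum to 2 → 0 H
  atom 16 (O): bond orders sum to 2 → 0 H
Lipinski HBD = 1.
Acceptors: N atoms = 0, O atoms = 4 → HBA = 4.

1, 4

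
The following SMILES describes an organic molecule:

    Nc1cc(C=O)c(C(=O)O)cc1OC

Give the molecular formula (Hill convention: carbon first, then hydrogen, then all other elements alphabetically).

Walk through each heavy atom and fill implicit hydrogens from standard valence (C 4, N 3, O 2, S 2, halogen 1); for lowercase aromatic atoms, an aromatic c carries 1 H when it has two neighbours and 0 H with three, and aromatic n carries 0 H:
  atom 1: N, bond orders sum to 1 (valence 3) → 2 H
  atom 2: aromatic c, 3 neighbours → 0 H
  atom 3: aromatic c, 2 neighbours → 1 H
  atom 4: aromatic c, 3 neighbours → 0 H
  atom 5: C, bond orders sum to 3 (valence 4) → 1 H
  atom 6: O, bond orders sum to 2 (valence 2) → 0 H
  atom 7: aromatic c, 3 neighbours → 0 H
  atom 8: C, bond orders sum to 4 (valence 4) → 0 H
  atom 9: O, bond orders sum to 2 (valence 2) → 0 H
  atom 10: O, bond orders sum to 1 (valence 2) → 1 H
  atom 11: aromatic c, 2 neighbours → 1 H
  atom 12: aromatic c, 3 neighbours → 0 H
  atom 13: O, bond orders sum to 2 (valence 2) → 0 H
  atom 14: C, bond orders sum to 1 (valence 4) → 3 H
Totals → C:9, H:9, N:1, O:4.

C9H9NO4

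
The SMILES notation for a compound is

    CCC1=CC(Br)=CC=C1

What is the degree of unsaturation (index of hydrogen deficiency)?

Degree of unsaturation = (number of rings) + (number of π bonds).
Ring closures in the SMILES: 1.
π bonds: 3 double bonds (each 1 DoU) → 3 DoU from unsaturation.
Total DoU = 1 + 3 = 4.

4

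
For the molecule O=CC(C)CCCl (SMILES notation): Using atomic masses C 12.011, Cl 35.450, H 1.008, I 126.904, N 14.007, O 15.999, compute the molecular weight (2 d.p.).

120.58 g/mol

First, the molecular formula is C5H9ClO (counting implicit H from valence).
  C: 5 × 12.011 = 60.055
  Cl: 1 × 35.450 = 35.450
  H: 9 × 1.008 = 9.072
  O: 1 × 15.999 = 15.999
Sum: 5×12.011 + 1×35.450 + 9×1.008 + 1×15.999 = 120.576 → 120.58 g/mol.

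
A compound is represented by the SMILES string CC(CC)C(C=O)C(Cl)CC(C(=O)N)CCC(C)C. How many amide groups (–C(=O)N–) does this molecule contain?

The amide motif appears at heavy-atom position 12 in the SMILES.
Other groups present: 1 aldehyde.
Amide count: 1.

1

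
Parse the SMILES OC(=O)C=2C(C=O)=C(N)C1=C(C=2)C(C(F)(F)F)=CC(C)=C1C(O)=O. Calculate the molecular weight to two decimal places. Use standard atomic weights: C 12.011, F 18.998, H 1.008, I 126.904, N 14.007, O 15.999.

341.24 g/mol

First, the molecular formula is C15H10F3NO5 (counting implicit H from valence).
  C: 15 × 12.011 = 180.165
  F: 3 × 18.998 = 56.994
  H: 10 × 1.008 = 10.080
  N: 1 × 14.007 = 14.007
  O: 5 × 15.999 = 79.995
Sum: 15×12.011 + 3×18.998 + 10×1.008 + 1×14.007 + 5×15.999 = 341.241 → 341.24 g/mol.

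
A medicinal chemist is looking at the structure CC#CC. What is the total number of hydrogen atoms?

Walk through each heavy atom and fill implicit hydrogens from standard valence (C 4, N 3, O 2, S 2, halogen 1):
  atom 1: C, bond orders sum to 1 (valence 4) → 3 H
  atom 2: C, bond orders sum to 4 (valence 4) → 0 H
  atom 3: C, bond orders sum to 4 (valence 4) → 0 H
  atom 4: C, bond orders sum to 1 (valence 4) → 3 H
Total hydrogens: 6.

6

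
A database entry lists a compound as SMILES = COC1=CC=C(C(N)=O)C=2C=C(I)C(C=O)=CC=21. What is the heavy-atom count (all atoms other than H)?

Every atom symbol written in the SMILES (organic subset) is one heavy atom; implicit H are not written.
Heavy atoms by element → C:13, I:1, N:1, O:3.
Total: 18.

18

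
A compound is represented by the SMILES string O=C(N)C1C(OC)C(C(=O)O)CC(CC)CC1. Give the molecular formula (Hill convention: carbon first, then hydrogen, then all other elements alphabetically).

Walk through each heavy atom and fill implicit hydrogens from standard valence (C 4, N 3, O 2, S 2, halogen 1):
  atom 1: O, bond orders sum to 2 (valence 2) → 0 H
  atom 2: C, bond orders sum to 4 (valence 4) → 0 H
  atom 3: N, bond orders sum to 1 (valence 3) → 2 H
  atom 4: C, bond orders sum to 3 (valence 4) → 1 H
  atom 5: C, bond orders sum to 3 (valence 4) → 1 H
  atom 6: O, bond orders sum to 2 (valence 2) → 0 H
  atom 7: C, bond orders sum to 1 (valence 4) → 3 H
  atom 8: C, bond orders sum to 3 (valence 4) → 1 H
  atom 9: C, bond orders sum to 4 (valence 4) → 0 H
  atom 10: O, bond orders sum to 2 (valence 2) → 0 H
  atom 11: O, bond orders sum to 1 (valence 2) → 1 H
  atom 12: C, bond orders sum to 2 (valence 4) → 2 H
  atom 13: C, bond orders sum to 3 (valence 4) → 1 H
  atom 14: C, bond orders sum to 2 (valence 4) → 2 H
  atom 15: C, bond orders sum to 1 (valence 4) → 3 H
  atom 16: C, bond orders sum to 2 (valence 4) → 2 H
  atom 17: C, bond orders sum to 2 (valence 4) → 2 H
Totals → C:12, H:21, N:1, O:4.
In Hill order: C12H21NO4.

C12H21NO4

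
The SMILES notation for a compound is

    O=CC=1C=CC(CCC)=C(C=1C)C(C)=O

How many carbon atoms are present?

Count every carbon token in the SMILES (each C, including those in ring-closure positions and inside branches).
Carbon count: 13.

13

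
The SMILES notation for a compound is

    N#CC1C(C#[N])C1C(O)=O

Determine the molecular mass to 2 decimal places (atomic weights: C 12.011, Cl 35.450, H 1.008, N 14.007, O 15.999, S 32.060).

136.11 g/mol

First, the molecular formula is C6H4N2O2 (counting implicit H from valence).
  C: 6 × 12.011 = 72.066
  H: 4 × 1.008 = 4.032
  N: 2 × 14.007 = 28.014
  O: 2 × 15.999 = 31.998
Sum: 6×12.011 + 4×1.008 + 2×14.007 + 2×15.999 = 136.110 → 136.11 g/mol.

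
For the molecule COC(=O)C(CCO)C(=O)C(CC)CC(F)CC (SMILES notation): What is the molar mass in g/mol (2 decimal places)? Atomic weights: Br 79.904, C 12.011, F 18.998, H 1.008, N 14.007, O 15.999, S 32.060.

262.32 g/mol

First, the molecular formula is C13H23FO4 (counting implicit H from valence).
  C: 13 × 12.011 = 156.143
  F: 1 × 18.998 = 18.998
  H: 23 × 1.008 = 23.184
  O: 4 × 15.999 = 63.996
Sum: 13×12.011 + 1×18.998 + 23×1.008 + 4×15.999 = 262.321 → 262.32 g/mol.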